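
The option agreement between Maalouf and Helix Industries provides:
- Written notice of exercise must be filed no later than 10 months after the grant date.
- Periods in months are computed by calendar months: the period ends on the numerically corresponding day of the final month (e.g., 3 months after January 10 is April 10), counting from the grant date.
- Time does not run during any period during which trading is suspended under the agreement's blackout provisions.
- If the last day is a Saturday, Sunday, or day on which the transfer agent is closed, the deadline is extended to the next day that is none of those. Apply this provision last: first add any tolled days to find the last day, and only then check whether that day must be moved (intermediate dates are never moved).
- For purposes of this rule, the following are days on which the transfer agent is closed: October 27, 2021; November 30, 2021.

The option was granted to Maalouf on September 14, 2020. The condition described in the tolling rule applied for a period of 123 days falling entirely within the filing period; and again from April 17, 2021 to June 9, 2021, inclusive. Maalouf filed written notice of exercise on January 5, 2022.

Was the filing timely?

Yes

10 months after September 14, 2020 is July 14, 2021.
Tolling adds 123 days: July 14, 2021 + 123 days = November 14, 2021.
From April 17, 2021 through June 9, 2021 inclusive is 54 days; tolling adds 54 days: November 14, 2021 + 54 days = January 7, 2022.
January 7, 2022 is a Friday and not a day on which the transfer agent is closed, so no extension applies.
The deadline is January 7, 2022; the filing on January 5, 2022 is on or before that date.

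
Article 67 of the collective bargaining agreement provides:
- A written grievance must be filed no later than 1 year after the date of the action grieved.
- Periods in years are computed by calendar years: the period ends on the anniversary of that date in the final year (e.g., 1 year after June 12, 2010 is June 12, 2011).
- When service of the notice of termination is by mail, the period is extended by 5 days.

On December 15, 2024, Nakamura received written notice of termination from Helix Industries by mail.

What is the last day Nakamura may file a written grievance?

December 20, 2025

1 year after December 15, 2024 is December 15, 2025.
Service was by mail, adding 5 days: December 15, 2025 + 5 days = December 20, 2025.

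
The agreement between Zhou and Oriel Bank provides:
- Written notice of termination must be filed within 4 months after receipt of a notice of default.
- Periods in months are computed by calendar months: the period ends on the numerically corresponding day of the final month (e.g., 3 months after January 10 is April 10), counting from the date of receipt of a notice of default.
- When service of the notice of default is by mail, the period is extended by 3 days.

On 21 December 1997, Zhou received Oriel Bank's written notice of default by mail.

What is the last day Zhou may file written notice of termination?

April 24, 1998

4 months after 21 December 1997 is April 21, 1998.
Service was by mail, adding 3 days: April 21, 1998 + 3 days = April 24, 1998.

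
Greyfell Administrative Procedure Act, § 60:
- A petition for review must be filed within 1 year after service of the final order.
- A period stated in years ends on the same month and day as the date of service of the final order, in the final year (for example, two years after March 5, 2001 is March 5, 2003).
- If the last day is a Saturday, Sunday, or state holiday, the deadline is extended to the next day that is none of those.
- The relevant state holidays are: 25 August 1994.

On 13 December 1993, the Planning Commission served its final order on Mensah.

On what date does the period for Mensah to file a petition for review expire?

December 13, 1994

1 year after 13 December 1993 is December 13, 1994.
December 13, 1994 is a Tuesday and not a state holiday, so no extension applies.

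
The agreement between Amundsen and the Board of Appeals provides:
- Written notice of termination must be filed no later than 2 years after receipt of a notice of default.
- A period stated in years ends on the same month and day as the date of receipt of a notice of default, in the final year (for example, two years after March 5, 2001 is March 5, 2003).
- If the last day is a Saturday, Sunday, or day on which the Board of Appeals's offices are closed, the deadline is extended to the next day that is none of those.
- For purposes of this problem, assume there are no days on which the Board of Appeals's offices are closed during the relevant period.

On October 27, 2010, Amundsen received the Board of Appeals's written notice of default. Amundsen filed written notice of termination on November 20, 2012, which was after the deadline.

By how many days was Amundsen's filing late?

2 years after October 27, 2010 is October 27, 2012.
October 27, 2012 is Saturday; October 28, 2012 is Sunday. The next qualifying day is October 29, 2012.
The deadline is October 29, 2012; from October 29, 2012 to November 20, 2012 is 22 days.

22 days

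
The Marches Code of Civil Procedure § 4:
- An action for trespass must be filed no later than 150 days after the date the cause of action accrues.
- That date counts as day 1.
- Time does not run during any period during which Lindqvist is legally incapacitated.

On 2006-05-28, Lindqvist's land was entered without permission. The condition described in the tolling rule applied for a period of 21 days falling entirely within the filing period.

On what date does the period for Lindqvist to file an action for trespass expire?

November 14, 2006

Counting 2006-05-28 as day 1, day 150 is October 24, 2006.
Tolling adds 21 days: October 24, 2006 + 21 days = November 14, 2006.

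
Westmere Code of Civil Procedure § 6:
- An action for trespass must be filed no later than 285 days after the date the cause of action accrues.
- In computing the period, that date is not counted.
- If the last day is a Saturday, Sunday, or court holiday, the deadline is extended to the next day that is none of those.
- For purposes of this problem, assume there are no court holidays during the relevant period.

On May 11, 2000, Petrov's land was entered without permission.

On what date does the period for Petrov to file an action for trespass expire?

February 20, 2001

285 days after May 11, 2000 is February 20, 2001.
February 20, 2001 is a Tuesday and not a court holiday, so no extension applies.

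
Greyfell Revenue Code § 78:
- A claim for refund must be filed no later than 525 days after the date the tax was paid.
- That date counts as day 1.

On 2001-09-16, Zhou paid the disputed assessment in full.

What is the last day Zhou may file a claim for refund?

February 22, 2003

Counting 2001-09-16 as day 1, day 525 is February 22, 2003.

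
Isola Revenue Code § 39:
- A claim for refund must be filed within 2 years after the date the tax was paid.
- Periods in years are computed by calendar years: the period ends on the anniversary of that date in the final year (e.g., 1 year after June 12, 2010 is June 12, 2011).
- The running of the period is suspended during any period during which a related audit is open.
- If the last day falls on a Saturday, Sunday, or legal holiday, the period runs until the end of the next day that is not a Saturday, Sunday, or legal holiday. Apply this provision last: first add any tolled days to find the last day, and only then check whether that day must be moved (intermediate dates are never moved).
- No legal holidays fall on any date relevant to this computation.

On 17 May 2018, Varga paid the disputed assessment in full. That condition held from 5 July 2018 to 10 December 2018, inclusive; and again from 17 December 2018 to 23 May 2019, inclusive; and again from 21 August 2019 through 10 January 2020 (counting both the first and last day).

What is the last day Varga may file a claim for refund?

August 20, 2021

2 years after 17 May 2018 is May 17, 2020.
From July 5, 2018 through December 10, 2018 inclusive is 159 days; tolling adds 159 days: May 17, 2020 + 159 days = October 23, 2020.
From December 17, 2018 through May 23, 2019 inclusive is 158 days; tolling adds 158 days: October 23, 2020 + 158 days = March 30, 2021.
From August 21, 2019 through January 10, 2020 inclusive is 143 days; tolling adds 143 days: March 30, 2021 + 143 days = August 20, 2021.
August 20, 2021 is a Friday and not a legal holiday, so no extension applies.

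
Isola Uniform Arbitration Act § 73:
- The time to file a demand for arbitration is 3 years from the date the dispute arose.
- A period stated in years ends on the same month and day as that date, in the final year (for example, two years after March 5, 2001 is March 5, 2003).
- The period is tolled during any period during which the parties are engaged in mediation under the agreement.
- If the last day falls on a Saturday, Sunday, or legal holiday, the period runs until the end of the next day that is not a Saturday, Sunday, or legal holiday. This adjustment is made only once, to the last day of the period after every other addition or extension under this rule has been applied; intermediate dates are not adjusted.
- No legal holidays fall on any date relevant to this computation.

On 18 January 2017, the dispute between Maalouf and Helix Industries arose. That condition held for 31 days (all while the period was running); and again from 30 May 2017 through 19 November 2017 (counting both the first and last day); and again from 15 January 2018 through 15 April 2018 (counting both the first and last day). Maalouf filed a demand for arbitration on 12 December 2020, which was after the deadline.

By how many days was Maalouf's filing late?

33 days

3 years after 18 January 2017 is January 18, 2020.
Tolling adds 31 days: January 18, 2020 + 31 days = February 18, 2020.
From May 30, 2017 through November 19, 2017 inclusive is 174 days; tolling adds 174 days: February 18, 2020 + 174 days = August 10, 2020.
From January 15, 2018 through April 15, 2018 inclusive is 91 days; tolling adds 91 days: August 10, 2020 + 91 days = November 9, 2020.
November 9, 2020 is a Monday and not a legal holiday, so no extension applies.
The deadline is November 9, 2020; from November 9, 2020 to December 12, 2020 is 33 days.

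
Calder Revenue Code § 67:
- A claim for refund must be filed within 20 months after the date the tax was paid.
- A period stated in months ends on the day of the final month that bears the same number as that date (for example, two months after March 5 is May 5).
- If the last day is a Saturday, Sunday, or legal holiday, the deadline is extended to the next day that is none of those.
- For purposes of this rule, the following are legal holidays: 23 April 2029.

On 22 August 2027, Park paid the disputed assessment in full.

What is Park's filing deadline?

20 months after 22 August 2027 is April 22, 2029.
April 22, 2029 is Sunday; April 23, 2029 is a listed holiday. The next qualifying day is April 24, 2029.

April 24, 2029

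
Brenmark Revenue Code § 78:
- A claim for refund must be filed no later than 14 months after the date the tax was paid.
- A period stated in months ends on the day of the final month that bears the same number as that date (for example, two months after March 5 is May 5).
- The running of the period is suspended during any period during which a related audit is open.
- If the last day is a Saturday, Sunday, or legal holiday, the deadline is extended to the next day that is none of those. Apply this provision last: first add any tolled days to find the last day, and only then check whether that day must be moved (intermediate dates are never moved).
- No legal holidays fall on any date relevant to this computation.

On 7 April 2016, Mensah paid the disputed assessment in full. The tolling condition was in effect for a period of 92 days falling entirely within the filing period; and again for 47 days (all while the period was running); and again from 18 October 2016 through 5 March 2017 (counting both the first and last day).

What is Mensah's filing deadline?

14 months after 7 April 2016 is June 7, 2017.
Tolling adds 92 days: June 7, 2017 + 92 days = September 7, 2017.
Tolling adds 47 days: September 7, 2017 + 47 days = October 24, 2017.
From October 18, 2016 through March 5, 2017 inclusive is 139 days; tolling adds 139 days: October 24, 2017 + 139 days = March 12, 2018.
March 12, 2018 is a Monday and not a legal holiday, so no extension applies.

March 12, 2018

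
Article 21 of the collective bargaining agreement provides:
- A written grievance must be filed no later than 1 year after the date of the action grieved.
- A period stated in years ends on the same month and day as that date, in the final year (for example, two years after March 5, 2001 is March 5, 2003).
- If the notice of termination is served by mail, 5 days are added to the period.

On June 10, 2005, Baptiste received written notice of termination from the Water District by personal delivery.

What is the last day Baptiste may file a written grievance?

1 year after June 10, 2005 is June 10, 2006.
Service was not by mail, so no mail extension applies.

June 10, 2006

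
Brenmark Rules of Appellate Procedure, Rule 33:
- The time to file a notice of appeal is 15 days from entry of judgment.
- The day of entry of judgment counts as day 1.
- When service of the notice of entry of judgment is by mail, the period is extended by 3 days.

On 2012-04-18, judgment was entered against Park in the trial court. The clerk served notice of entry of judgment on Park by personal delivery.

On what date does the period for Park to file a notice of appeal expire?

May 2, 2012

Counting 2012-04-18 as day 1, day 15 is May 2, 2012.
Service was not by mail, so no mail extension applies.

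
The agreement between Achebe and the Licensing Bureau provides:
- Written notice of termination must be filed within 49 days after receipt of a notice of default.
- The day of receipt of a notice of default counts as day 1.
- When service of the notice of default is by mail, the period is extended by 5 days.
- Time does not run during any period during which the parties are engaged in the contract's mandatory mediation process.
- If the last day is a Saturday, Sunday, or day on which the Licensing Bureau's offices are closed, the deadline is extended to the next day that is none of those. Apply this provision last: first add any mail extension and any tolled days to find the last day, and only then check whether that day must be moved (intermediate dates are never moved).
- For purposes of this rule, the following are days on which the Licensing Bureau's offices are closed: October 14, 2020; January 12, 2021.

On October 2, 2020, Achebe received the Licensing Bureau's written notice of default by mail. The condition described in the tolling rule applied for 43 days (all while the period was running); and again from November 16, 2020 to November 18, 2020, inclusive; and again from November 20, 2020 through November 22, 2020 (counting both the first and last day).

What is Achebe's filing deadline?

Counting October 2, 2020 as day 1, day 49 is November 19, 2020.
Service was by mail, adding 5 days: November 19, 2020 + 5 days = November 24, 2020.
Tolling adds 43 days: November 24, 2020 + 43 days = January 6, 2021.
From November 16, 2020 through November 18, 2020 inclusive is 3 days; tolling adds 3 days: January 6, 2021 + 3 days = January 9, 2021.
From November 20, 2020 through November 22, 2020 inclusive is 3 days; tolling adds 3 days: January 9, 2021 + 3 days = January 12, 2021.
January 12, 2021 is a listed holiday. The next qualifying day is January 13, 2021.

January 13, 2021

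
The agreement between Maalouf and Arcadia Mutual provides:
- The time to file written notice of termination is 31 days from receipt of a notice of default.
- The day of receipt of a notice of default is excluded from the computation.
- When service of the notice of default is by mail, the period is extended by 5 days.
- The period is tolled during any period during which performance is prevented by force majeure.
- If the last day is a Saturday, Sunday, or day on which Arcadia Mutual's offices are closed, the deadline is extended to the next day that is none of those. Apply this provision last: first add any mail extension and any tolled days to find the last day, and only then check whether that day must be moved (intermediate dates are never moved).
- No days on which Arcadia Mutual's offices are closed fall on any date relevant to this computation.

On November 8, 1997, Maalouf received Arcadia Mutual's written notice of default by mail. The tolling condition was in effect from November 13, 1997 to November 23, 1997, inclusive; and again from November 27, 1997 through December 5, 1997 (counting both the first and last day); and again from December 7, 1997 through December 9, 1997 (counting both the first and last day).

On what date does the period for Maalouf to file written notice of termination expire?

January 6, 1998

31 days after November 8, 1997 is December 9, 1997.
Service was by mail, adding 5 days: December 9, 1997 + 5 days = December 14, 1997.
From November 13, 1997 through November 23, 1997 inclusive is 11 days; tolling adds 11 days: December 14, 1997 + 11 days = December 25, 1997.
From November 27, 1997 through December 5, 1997 inclusive is 9 days; tolling adds 9 days: December 25, 1997 + 9 days = January 3, 1998.
From December 7, 1997 through December 9, 1997 inclusive is 3 days; tolling adds 3 days: January 3, 1998 + 3 days = January 6, 1998.
January 6, 1998 is a Tuesday and not a day on which Arcadia Mutual's offices are closed, so no extension applies.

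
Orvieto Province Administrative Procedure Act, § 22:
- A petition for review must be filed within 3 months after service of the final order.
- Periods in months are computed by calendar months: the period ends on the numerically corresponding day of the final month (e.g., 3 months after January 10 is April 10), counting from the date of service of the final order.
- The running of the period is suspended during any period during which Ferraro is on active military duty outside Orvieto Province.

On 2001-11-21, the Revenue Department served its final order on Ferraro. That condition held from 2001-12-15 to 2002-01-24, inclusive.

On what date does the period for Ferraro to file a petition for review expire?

April 3, 2002

3 months after 2001-11-21 is February 21, 2002.
From December 15, 2001 through January 24, 2002 inclusive is 41 days; tolling adds 41 days: February 21, 2002 + 41 days = April 3, 2002.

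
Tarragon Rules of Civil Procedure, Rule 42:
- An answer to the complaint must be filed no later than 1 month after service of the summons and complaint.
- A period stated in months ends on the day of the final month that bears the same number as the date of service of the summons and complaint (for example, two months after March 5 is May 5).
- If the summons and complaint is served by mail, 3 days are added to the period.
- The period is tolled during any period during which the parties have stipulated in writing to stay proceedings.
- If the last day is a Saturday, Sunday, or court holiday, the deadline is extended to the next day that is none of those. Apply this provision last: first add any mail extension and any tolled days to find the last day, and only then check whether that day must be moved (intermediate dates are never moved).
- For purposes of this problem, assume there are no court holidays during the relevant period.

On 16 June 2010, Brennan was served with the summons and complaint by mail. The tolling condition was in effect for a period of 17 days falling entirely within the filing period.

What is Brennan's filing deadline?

August 5, 2010

1 month after 16 June 2010 is July 16, 2010.
Service was by mail, adding 3 days: July 16, 2010 + 3 days = July 19, 2010.
Tolling adds 17 days: July 19, 2010 + 17 days = August 5, 2010.
August 5, 2010 is a Thursday and not a court holiday, so no extension applies.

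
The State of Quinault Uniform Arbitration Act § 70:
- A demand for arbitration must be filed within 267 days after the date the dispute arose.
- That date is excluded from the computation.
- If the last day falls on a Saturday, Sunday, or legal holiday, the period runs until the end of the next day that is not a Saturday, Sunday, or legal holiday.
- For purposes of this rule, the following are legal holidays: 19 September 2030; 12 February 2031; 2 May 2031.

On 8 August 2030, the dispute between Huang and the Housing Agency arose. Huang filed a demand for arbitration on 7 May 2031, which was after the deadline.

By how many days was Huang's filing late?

267 days after 8 August 2030 is May 2, 2031.
May 2, 2031 is a listed holiday; May 3, 2031 is Saturday; May 4, 2031 is Sunday. The next qualifying day is May 5, 2031.
The deadline is May 5, 2031; from May 5, 2031 to May 7, 2031 is 2 days.

2 days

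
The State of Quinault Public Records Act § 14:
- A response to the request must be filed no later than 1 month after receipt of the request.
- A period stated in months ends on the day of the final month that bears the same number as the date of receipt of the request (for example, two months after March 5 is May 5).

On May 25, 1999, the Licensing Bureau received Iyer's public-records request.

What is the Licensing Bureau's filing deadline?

1 month after May 25, 1999 is June 25, 1999.

June 25, 1999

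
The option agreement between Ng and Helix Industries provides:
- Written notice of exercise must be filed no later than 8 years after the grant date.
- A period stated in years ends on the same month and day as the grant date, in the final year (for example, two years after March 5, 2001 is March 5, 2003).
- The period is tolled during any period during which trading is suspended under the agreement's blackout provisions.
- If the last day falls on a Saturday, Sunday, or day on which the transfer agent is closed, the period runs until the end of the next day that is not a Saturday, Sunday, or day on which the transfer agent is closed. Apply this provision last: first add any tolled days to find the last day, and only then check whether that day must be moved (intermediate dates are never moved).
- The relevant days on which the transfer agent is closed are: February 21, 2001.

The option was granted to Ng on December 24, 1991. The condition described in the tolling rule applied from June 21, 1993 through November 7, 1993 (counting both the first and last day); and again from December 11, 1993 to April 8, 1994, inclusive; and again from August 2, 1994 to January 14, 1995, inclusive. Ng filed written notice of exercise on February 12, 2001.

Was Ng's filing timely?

Yes

8 years after December 24, 1991 is December 24, 1999.
From June 21, 1993 through November 7, 1993 inclusive is 140 days; tolling adds 140 days: December 24, 1999 + 140 days = May 12, 2000.
From December 11, 1993 through April 8, 1994 inclusive is 119 days; tolling adds 119 days: May 12, 2000 + 119 days = September 8, 2000.
From August 2, 1994 through January 14, 1995 inclusive is 166 days; tolling adds 166 days: September 8, 2000 + 166 days = February 21, 2001.
February 21, 2001 is a listed holiday. The next qualifying day is February 22, 2001.
The deadline is February 22, 2001; the filing on February 12, 2001 is on or before that date.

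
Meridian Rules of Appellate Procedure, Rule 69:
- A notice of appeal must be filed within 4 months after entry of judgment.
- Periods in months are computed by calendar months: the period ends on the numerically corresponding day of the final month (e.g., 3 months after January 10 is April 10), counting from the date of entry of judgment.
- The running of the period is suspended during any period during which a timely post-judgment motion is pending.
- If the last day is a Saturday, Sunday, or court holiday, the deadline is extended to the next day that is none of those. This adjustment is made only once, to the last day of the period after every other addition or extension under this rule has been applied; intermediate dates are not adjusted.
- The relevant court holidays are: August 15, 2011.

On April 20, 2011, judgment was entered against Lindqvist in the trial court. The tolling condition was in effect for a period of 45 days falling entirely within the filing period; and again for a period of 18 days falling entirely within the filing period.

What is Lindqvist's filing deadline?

4 months after April 20, 2011 is August 20, 2011.
Tolling adds 45 days: August 20, 2011 + 45 days = October 4, 2011.
Tolling adds 18 days: October 4, 2011 + 18 days = October 22, 2011.
October 22, 2011 is Saturday; October 23, 2011 is Sunday. The next qualifying day is October 24, 2011.

October 24, 2011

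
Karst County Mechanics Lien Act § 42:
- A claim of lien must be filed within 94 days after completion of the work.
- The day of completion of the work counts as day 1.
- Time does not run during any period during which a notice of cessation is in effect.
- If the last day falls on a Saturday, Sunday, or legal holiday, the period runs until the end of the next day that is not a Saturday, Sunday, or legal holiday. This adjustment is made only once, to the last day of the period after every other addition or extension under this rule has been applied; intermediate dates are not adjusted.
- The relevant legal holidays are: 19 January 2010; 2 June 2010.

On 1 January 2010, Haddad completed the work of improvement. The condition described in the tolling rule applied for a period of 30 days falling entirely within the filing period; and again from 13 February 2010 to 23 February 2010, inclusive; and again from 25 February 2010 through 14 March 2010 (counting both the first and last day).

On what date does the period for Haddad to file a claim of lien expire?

Counting 1 January 2010 as day 1, day 94 is April 4, 2010.
Tolling adds 30 days: April 4, 2010 + 30 days = May 4, 2010.
From February 13, 2010 through February 23, 2010 inclusive is 11 days; tolling adds 11 days: May 4, 2010 + 11 days = May 15, 2010.
From February 25, 2010 through March 14, 2010 inclusive is 18 days; tolling adds 18 days: May 15, 2010 + 18 days = June 2, 2010.
June 2, 2010 is a listed holiday. The next qualifying day is June 3, 2010.

June 3, 2010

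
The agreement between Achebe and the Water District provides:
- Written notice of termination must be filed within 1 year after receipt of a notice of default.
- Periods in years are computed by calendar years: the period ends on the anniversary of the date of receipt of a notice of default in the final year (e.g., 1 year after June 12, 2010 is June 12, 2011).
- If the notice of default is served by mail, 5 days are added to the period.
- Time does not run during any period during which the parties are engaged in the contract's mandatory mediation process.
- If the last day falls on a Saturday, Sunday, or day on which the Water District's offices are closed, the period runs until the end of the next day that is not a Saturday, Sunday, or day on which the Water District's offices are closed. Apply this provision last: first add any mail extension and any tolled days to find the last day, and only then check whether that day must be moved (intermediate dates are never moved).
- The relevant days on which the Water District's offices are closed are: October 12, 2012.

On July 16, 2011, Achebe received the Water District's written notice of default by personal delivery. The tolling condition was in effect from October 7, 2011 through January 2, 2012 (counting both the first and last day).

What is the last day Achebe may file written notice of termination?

1 year after July 16, 2011 is July 16, 2012.
Service was not by mail, so no mail extension applies.
From October 7, 2011 through January 2, 2012 inclusive is 88 days; tolling adds 88 days: July 16, 2012 + 88 days = October 12, 2012.
October 12, 2012 is a listed holiday; October 13, 2012 is Saturday; October 14, 2012 is Sunday. The next qualifying day is October 15, 2012.

October 15, 2012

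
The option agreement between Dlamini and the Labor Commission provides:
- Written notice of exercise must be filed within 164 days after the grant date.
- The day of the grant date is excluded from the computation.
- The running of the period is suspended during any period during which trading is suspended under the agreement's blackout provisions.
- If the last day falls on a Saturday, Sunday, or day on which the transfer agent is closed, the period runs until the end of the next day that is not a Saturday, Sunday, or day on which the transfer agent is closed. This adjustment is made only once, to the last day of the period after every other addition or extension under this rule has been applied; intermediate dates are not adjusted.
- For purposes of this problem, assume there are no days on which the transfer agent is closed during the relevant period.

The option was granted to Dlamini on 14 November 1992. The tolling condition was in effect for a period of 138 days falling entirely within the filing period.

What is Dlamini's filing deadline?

September 13, 1993

164 days after 14 November 1992 is April 27, 1993.
Tolling adds 138 days: April 27, 1993 + 138 days = September 12, 1993.
September 12, 1993 is Sunday. The next qualifying day is September 13, 1993.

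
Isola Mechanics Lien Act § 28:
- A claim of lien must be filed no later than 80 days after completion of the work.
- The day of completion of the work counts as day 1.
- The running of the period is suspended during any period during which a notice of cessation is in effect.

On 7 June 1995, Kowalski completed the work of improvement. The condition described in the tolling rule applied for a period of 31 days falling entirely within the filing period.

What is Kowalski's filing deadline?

September 25, 1995

Counting 7 June 1995 as day 1, day 80 is August 25, 1995.
Tolling adds 31 days: August 25, 1995 + 31 days = September 25, 1995.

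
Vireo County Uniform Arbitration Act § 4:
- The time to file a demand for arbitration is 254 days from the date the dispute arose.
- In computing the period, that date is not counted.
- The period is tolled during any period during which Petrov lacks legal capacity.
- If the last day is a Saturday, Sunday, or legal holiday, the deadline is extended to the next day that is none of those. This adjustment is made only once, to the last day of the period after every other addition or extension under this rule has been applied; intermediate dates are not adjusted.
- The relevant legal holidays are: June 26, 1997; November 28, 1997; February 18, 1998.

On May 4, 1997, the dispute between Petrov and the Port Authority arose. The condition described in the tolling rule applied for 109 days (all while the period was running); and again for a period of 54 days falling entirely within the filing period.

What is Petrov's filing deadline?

June 25, 1998

254 days after May 4, 1997 is January 13, 1998.
Tolling adds 109 days: January 13, 1998 + 109 days = May 2, 1998.
Tolling adds 54 days: May 2, 1998 + 54 days = June 25, 1998.
June 25, 1998 is a Thursday and not a legal holiday, so no extension applies.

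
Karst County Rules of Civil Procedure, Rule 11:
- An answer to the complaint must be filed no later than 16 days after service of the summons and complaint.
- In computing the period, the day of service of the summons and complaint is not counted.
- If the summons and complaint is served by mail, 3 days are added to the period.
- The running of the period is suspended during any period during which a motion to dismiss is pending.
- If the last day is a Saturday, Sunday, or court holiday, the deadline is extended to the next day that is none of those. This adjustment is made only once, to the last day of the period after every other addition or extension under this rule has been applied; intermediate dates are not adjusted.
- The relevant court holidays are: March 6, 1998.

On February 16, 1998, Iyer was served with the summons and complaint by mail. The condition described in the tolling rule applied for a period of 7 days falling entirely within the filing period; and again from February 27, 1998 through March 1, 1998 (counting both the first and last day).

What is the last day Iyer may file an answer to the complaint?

16 days after February 16, 1998 is March 4, 1998.
Service was by mail, adding 3 days: March 4, 1998 + 3 days = March 7, 1998.
Tolling adds 7 days: March 7, 1998 + 7 days = March 14, 1998.
From February 27, 1998 through March 1, 1998 inclusive is 3 days; tolling adds 3 days: March 14, 1998 + 3 days = March 17, 1998.
March 17, 1998 is a Tuesday and not a court holiday, so no extension applies.

March 17, 1998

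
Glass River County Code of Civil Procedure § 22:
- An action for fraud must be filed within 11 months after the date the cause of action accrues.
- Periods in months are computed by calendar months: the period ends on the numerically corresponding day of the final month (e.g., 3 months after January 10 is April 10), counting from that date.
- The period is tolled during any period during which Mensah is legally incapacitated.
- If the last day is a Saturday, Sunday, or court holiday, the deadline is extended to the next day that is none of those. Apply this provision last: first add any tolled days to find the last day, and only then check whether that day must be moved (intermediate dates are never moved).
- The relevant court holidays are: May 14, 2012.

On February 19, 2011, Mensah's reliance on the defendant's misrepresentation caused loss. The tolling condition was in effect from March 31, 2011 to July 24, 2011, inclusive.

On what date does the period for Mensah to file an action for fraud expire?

11 months after February 19, 2011 is January 19, 2012.
From March 31, 2011 through July 24, 2011 inclusive is 116 days; tolling adds 116 days: January 19, 2012 + 116 days = May 14, 2012.
May 14, 2012 is a listed holiday. The next qualifying day is May 15, 2012.

May 15, 2012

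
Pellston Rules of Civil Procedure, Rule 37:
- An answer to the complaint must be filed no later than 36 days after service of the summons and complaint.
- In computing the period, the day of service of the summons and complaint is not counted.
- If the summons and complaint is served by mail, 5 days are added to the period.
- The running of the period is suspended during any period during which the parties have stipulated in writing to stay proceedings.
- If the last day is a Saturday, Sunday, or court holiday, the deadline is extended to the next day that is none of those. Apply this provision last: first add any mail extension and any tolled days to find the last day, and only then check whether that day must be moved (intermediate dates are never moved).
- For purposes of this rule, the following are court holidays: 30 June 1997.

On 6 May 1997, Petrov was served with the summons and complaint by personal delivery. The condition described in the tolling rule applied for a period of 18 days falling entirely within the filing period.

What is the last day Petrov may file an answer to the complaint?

36 days after 6 May 1997 is June 11, 1997.
Service was not by mail, so no mail extension applies.
Tolling adds 18 days: June 11, 1997 + 18 days = June 29, 1997.
June 29, 1997 is Sunday; June 30, 1997 is a listed holiday. The next qualifying day is July 1, 1997.

July 1, 1997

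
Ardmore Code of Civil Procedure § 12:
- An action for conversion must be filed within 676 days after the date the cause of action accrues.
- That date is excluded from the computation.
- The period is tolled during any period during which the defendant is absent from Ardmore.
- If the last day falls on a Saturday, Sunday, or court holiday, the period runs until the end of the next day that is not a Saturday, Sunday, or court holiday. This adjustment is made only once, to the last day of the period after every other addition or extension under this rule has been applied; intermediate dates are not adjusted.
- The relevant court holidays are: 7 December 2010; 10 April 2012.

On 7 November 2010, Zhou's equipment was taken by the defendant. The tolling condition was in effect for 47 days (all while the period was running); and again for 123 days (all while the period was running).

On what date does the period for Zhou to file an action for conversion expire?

676 days after 7 November 2010 is September 13, 2012.
Tolling adds 47 days: September 13, 2012 + 47 days = October 30, 2012.
Tolling adds 123 days: October 30, 2012 + 123 days = March 2, 2013.
March 2, 2013 is Saturday; March 3, 2013 is Sunday. The next qualifying day is March 4, 2013.

March 4, 2013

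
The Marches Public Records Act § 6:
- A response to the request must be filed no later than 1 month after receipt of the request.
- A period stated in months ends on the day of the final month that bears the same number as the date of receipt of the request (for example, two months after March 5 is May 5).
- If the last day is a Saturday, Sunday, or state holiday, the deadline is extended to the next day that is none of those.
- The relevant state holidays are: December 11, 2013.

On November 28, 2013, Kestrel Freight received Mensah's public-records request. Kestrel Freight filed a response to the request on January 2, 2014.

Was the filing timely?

1 month after November 28, 2013 is December 28, 2013.
December 28, 2013 is Saturday; December 29, 2013 is Sunday. The next qualifying day is December 30, 2013.
The deadline is December 30, 2013; the filing on January 2, 2014 is after that date.

No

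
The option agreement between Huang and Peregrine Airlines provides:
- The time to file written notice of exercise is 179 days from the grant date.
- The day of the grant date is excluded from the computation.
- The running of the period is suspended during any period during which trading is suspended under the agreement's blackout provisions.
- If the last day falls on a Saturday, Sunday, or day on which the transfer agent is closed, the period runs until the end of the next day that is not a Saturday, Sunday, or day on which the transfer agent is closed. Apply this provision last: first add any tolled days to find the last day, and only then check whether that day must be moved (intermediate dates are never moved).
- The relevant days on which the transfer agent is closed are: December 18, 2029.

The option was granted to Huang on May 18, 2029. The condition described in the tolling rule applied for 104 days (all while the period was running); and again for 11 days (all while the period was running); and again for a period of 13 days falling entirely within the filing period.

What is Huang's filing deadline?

179 days after May 18, 2029 is November 13, 2029.
Tolling adds 104 days: November 13, 2029 + 104 days = February 25, 2030.
Tolling adds 11 days: February 25, 2030 + 11 days = March 8, 2030.
Tolling adds 13 days: March 8, 2030 + 13 days = March 21, 2030.
March 21, 2030 is a Thursday and not a day on which the transfer agent is closed, so no extension applies.

March 21, 2030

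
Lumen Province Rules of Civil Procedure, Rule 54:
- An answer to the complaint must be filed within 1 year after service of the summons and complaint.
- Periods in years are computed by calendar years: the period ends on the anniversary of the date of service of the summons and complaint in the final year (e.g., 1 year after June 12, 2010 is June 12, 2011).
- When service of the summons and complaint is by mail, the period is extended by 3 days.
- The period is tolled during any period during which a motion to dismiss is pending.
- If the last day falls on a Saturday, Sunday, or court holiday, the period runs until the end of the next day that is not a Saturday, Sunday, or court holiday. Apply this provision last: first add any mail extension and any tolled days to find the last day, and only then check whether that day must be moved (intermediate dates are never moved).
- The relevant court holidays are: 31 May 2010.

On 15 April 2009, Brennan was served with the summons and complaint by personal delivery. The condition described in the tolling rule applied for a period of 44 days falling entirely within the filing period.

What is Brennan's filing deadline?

June 1, 2010

1 year after 15 April 2009 is April 15, 2010.
Service was not by mail, so no mail extension applies.
Tolling adds 44 days: April 15, 2010 + 44 days = May 29, 2010.
May 29, 2010 is Saturday; May 30, 2010 is Sunday; May 31, 2010 is a listed holiday. The next qualifying day is June 1, 2010.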